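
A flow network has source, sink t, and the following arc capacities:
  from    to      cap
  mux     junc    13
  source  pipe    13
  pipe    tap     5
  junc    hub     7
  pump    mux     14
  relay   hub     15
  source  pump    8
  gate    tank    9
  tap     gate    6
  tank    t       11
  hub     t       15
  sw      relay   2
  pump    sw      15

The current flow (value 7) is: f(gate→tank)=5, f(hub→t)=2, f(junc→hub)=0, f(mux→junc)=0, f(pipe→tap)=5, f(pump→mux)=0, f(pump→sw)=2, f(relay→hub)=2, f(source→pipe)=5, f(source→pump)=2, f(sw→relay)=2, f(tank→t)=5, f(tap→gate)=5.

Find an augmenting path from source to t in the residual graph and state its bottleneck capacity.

source→pump→mux→junc→hub→t, bottleneck 6

Residual along source→pump→mux→junc→hub→t: source→pump: 6, pump→mux: 14, mux→junc: 13, junc→hub: 7, hub→t: 13.
Bottleneck = min = 6.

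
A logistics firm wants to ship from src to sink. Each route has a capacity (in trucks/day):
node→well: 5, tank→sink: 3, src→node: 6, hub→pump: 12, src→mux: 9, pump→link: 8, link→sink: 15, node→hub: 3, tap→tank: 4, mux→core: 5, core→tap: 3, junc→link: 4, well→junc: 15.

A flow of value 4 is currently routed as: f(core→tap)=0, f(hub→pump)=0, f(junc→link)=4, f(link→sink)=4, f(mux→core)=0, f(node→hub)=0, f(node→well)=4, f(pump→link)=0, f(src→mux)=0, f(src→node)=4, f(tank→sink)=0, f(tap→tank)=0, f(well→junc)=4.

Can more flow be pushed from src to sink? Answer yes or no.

Yes

Residual path src→node→hub→pump→link→sink has bottleneck 2 > 0.
Pushing 2 along it raises the flow to 6, so the given flow is not maximum.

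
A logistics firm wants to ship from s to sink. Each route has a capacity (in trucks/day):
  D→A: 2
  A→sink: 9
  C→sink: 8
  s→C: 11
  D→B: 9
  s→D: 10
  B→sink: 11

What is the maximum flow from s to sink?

Augment s→C→sink: bottleneck 8. Total 8.
Augment s→D→B→sink: bottleneck 9. Total 17.
Augment s→D→A→sink: bottleneck 1. Total 18.
No augmenting path remains in the residual graph.

18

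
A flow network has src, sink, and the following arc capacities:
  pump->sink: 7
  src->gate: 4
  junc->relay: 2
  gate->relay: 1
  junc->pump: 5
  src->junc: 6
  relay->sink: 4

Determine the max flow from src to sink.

Augment src->junc->pump->sink: bottleneck 5. Total 5.
Augment src->junc->relay->sink: bottleneck 1. Total 6.
Augment src->gate->relay->sink: bottleneck 1. Total 7.
No augmenting path remains in the residual graph.

7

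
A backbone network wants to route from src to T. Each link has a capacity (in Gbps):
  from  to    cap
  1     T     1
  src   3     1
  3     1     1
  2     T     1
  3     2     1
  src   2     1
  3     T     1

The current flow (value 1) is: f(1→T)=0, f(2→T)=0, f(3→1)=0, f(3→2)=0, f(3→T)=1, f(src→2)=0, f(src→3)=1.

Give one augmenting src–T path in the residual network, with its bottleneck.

Residual along src→2→T: src→2: 1, 2→T: 1.
Bottleneck = min = 1.

src→2→T, bottleneck 1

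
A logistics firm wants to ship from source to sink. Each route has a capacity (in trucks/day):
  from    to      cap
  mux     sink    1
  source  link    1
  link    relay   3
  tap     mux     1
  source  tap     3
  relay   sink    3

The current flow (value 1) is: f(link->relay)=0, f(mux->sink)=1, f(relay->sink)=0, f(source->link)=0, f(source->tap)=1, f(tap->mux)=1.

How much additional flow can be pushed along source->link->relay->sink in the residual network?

Residual capacities along the path: source->link: 1, link->relay: 3, relay->sink: 3.
Minimum is 1.

1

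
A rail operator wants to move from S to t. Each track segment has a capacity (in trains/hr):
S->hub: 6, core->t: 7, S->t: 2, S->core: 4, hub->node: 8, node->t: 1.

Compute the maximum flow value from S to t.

Augment S->t: bottleneck 2. Total 2.
Augment S->core->t: bottleneck 4. Total 6.
Augment S->hub->node->t: bottleneck 1. Total 7.
No augmenting path remains in the residual graph.

7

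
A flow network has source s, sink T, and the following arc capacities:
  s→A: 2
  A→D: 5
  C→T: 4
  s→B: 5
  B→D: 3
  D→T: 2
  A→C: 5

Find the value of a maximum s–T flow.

Augment s→A→C→T: bottleneck 2. Total 2.
Augment s→B→D→T: bottleneck 2. Total 4.
No augmenting path remains in the residual graph.

4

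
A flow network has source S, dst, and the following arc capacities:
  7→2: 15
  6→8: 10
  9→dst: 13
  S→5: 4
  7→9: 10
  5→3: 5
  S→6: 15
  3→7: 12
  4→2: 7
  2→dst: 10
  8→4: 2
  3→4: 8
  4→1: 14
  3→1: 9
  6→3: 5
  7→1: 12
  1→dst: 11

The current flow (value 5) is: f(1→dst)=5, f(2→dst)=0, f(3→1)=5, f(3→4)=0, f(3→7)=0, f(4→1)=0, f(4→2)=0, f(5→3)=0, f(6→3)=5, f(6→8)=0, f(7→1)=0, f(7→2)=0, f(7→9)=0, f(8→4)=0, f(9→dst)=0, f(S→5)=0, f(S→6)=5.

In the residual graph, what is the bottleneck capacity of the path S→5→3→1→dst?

Residual capacities along the path: S→5: 4, 5→3: 5, 3→1: 4, 1→dst: 6.
Minimum is 4.

4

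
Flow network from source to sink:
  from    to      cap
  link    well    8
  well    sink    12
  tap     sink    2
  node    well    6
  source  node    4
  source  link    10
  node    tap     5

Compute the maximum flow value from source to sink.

Augment source→link→well→sink: bottleneck 8. Total 8.
Augment source→node→well→sink: bottleneck 4. Total 12.
No augmenting path remains in the residual graph.

12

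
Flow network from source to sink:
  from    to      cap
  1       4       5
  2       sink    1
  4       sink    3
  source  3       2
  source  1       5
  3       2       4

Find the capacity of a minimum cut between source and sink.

Max flow = 4 (via 2 augmenting paths).
In the residual at optimum, the set reachable from source is {1, 2, 3, 4, source}.
Cut edges: 2->sink (cap 1), 4->sink (cap 3). Sum = 4.

4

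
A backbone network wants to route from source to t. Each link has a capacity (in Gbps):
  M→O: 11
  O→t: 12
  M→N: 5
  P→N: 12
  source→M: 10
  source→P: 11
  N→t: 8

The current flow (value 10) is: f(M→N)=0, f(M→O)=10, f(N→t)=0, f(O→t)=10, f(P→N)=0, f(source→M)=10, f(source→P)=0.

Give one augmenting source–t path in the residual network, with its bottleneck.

Residual along source→P→N→t: source→P: 11, P→N: 12, N→t: 8.
Bottleneck = min = 8.

source→P→N→t, bottleneck 8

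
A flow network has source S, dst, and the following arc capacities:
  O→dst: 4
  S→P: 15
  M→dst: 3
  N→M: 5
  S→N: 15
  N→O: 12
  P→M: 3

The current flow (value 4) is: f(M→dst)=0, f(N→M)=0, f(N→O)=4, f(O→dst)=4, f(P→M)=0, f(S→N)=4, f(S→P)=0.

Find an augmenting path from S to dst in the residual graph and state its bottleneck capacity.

S→N→M→dst, bottleneck 3

Residual along S→N→M→dst: S→N: 11, N→M: 5, M→dst: 3.
Bottleneck = min = 3.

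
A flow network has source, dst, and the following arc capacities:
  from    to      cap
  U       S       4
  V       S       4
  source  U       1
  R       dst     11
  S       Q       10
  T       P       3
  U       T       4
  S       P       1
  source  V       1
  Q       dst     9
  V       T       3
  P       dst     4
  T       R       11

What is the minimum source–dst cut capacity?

Max flow = 2 (via 2 augmenting paths).
In the residual at optimum, the set reachable from source is {source}.
Cut edges: source->U (cap 1), source->V (cap 1). Sum = 2.

2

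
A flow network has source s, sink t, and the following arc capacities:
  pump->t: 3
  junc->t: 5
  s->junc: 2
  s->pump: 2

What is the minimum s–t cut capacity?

Max flow = 4 (via 2 augmenting paths).
In the residual at optimum, the set reachable from s is {s}.
Cut edges: s->pump (cap 2), s->junc (cap 2). Sum = 4.

4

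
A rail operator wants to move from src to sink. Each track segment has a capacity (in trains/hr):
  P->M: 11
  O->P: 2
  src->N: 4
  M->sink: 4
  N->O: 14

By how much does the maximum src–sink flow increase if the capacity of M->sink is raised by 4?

Original max flow = 2.
Edge M->sink does not cross the min cut (source side {N, O, src}), so extra capacity there cannot help.
New max flow = 2. Increase = 0.

0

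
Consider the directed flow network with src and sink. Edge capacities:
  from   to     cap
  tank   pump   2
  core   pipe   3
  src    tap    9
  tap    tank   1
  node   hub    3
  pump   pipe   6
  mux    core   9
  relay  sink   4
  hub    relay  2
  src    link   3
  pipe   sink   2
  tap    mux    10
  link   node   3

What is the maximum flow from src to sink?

Augment src->link->node->hub->relay->sink: bottleneck 2. Total 2.
Augment src->tap->tank->pump->pipe->sink: bottleneck 1. Total 3.
Augment src->tap->mux->core->pipe->sink: bottleneck 1. Total 4.
No augmenting path remains in the residual graph.

4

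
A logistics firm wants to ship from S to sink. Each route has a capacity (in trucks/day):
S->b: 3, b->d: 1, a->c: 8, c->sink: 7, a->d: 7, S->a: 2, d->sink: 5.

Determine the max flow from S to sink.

Augment S->a->c->sink: bottleneck 2. Total 2.
Augment S->b->d->sink: bottleneck 1. Total 3.
No augmenting path remains in the residual graph.

3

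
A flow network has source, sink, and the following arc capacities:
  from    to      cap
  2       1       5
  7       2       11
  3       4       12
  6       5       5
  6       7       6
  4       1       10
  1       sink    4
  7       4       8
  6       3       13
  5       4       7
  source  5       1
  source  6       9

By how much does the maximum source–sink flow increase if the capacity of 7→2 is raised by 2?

Original max flow = 4.
Edge 7→2 does not cross the min cut (source side {1, 2, 3, 4, 5, 6, 7, source}), so extra capacity there cannot help.
New max flow = 4. Increase = 0.

0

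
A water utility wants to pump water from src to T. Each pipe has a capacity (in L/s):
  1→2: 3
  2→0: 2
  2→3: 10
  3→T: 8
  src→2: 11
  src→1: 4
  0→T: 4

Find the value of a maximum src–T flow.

Augment src→2→3→T: bottleneck 8. Total 8.
Augment src→2→0→T: bottleneck 2. Total 10.
No augmenting path remains in the residual graph.

10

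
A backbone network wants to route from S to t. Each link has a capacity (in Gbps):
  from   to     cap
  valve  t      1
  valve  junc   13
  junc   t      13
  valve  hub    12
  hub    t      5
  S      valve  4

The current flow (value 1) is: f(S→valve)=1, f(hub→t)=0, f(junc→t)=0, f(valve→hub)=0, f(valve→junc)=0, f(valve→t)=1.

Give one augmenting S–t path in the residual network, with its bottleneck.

S→valve→junc→t, bottleneck 3

Residual along S→valve→junc→t: S→valve: 3, valve→junc: 13, junc→t: 13.
Bottleneck = min = 3.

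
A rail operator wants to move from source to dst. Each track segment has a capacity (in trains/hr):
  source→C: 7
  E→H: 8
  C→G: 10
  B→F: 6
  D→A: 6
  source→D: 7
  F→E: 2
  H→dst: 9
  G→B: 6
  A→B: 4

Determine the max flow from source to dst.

Augment source→C→G→B→F→E→H→dst: bottleneck 2. Total 2.
No augmenting path remains in the residual graph.

2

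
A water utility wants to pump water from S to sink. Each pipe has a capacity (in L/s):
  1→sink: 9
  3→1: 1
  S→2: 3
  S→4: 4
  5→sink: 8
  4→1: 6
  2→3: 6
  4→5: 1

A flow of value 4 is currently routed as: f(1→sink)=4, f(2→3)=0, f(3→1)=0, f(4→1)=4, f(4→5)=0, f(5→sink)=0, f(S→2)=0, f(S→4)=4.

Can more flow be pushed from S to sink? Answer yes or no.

Residual path S→2→3→1→sink has bottleneck 1 > 0.
Pushing 1 along it raises the flow to 5, so the given flow is not maximum.

Yes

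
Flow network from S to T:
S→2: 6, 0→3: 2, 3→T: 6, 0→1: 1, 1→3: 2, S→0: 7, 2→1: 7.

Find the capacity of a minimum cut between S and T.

4

Max flow = 4 (via 3 augmenting paths).
In the residual at optimum, the set reachable from S is {0, 1, 2, S}.
Cut edges: 0→3 (cap 2), 1→3 (cap 2). Sum = 4.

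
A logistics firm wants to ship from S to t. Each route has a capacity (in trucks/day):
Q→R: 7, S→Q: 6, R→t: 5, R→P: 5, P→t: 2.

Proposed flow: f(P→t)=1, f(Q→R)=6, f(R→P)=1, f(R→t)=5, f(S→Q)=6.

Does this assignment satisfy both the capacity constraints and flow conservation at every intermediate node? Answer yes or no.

Yes

Every edge has 0 ≤ f(e) ≤ cap(e).
At each intermediate node, inflow equals outflow.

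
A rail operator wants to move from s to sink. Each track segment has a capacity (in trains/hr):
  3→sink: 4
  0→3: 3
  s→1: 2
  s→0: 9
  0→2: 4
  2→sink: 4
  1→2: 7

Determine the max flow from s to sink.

Augment s→0→3→sink: bottleneck 3. Total 3.
Augment s→0→2→sink: bottleneck 4. Total 7.
No augmenting path remains in the residual graph.

7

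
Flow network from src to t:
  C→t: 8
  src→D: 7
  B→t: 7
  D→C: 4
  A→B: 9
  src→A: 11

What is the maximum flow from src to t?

Augment src→A→B→t: bottleneck 7. Total 7.
Augment src→D→C→t: bottleneck 4. Total 11.
No augmenting path remains in the residual graph.

11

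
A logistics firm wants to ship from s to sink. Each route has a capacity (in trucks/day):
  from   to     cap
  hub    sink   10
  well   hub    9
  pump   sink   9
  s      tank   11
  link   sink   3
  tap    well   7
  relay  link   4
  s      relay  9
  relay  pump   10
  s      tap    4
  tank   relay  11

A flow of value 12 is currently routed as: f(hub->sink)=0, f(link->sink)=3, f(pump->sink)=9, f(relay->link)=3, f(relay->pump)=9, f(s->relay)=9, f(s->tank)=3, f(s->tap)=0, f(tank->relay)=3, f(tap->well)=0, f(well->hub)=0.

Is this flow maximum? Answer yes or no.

No

Residual path s->tap->well->hub->sink has bottleneck 4 > 0.
Pushing 4 along it raises the flow to 16, so the given flow is not maximum.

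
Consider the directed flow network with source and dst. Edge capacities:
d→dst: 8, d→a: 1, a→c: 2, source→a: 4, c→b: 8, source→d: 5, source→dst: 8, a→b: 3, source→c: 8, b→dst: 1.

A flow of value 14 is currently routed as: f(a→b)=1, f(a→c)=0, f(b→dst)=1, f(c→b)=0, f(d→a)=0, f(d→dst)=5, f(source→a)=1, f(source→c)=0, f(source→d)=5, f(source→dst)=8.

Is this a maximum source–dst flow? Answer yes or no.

Yes

Residual reachable from source: {a, b, c, source}; dst is not reachable.
Saturated cut: source→d, source→dst, b→dst with total capacity 14 = current flow value. Flow is maximum.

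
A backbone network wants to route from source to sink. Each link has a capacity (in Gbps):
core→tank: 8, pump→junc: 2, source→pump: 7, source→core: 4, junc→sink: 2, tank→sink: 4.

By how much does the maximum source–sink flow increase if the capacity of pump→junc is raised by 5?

0

Original max flow = 6.
Even with extra capacity on pump→junc, another cut of capacity 6 remains binding.
New max flow = 6. Increase = 0.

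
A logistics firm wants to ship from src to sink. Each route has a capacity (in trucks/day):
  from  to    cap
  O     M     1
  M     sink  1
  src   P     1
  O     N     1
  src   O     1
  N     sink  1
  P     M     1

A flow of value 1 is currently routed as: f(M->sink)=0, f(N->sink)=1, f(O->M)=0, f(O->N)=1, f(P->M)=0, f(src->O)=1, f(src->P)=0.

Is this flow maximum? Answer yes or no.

No

Residual path src->P->M->sink has bottleneck 1 > 0.
Pushing 1 along it raises the flow to 2, so the given flow is not maximum.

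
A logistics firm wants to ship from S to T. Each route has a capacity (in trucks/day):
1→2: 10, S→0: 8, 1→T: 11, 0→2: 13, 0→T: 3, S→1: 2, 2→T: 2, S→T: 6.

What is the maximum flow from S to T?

13

Augment S→T: bottleneck 6. Total 6.
Augment S→0→T: bottleneck 3. Total 9.
Augment S→1→T: bottleneck 2. Total 11.
Augment S→0→2→T: bottleneck 2. Total 13.
No augmenting path remains in the residual graph.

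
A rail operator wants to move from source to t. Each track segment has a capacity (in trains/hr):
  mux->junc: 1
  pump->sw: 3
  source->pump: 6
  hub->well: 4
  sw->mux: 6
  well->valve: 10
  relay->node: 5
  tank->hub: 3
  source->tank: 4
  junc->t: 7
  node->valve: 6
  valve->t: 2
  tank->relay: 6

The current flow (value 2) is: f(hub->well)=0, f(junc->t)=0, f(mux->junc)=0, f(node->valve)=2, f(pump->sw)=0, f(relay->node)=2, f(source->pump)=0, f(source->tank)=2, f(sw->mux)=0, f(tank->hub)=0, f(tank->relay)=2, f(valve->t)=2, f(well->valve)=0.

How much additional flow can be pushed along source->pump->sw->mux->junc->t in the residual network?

1

Residual capacities along the path: source->pump: 6, pump->sw: 3, sw->mux: 6, mux->junc: 1, junc->t: 7.
Minimum is 1.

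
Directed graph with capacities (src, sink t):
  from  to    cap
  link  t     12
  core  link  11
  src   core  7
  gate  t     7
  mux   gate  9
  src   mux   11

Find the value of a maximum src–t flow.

Augment src→core→link→t: bottleneck 7. Total 7.
Augment src→mux→gate→t: bottleneck 7. Total 14.
No augmenting path remains in the residual graph.

14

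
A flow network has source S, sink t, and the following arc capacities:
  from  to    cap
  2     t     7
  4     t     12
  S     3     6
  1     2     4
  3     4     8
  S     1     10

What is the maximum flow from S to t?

Augment S->3->4->t: bottleneck 6. Total 6.
Augment S->1->2->t: bottleneck 4. Total 10.
No augmenting path remains in the residual graph.

10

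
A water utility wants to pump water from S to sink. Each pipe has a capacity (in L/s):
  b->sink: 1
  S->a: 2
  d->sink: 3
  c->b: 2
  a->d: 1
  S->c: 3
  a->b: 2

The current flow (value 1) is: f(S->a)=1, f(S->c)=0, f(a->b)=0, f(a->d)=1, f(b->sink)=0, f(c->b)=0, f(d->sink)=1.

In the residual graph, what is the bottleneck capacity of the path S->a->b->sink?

1

Residual capacities along the path: S->a: 1, a->b: 2, b->sink: 1.
Minimum is 1.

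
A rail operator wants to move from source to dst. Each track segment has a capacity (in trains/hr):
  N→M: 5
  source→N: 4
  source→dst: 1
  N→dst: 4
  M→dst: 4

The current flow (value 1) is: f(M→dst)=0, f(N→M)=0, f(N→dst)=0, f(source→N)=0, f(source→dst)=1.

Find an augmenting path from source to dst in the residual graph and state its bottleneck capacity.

source→N→dst, bottleneck 4

Residual along source→N→dst: source→N: 4, N→dst: 4.
Bottleneck = min = 4.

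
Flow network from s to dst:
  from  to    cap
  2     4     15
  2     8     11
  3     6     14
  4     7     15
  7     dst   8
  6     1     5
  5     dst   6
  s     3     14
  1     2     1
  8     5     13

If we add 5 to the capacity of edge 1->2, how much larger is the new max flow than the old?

4

Original max flow = 1.
After raising cap(1->2), augmenting paths through that edge carry 4 more units.
New max flow = 5. Increase = 4.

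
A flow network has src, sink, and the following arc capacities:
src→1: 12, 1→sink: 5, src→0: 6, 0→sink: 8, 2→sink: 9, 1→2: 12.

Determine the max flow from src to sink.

Augment src→1→sink: bottleneck 5. Total 5.
Augment src→0→sink: bottleneck 6. Total 11.
Augment src→1→2→sink: bottleneck 7. Total 18.
No augmenting path remains in the residual graph.

18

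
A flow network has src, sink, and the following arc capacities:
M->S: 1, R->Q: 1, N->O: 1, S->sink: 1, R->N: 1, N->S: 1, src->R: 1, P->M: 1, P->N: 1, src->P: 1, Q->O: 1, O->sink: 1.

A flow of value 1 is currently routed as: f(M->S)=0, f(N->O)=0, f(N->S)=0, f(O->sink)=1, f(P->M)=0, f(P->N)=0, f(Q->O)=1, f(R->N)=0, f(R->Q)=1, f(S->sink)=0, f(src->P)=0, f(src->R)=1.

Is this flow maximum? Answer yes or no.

No

Residual path src->P->N->S->sink has bottleneck 1 > 0.
Pushing 1 along it raises the flow to 2, so the given flow is not maximum.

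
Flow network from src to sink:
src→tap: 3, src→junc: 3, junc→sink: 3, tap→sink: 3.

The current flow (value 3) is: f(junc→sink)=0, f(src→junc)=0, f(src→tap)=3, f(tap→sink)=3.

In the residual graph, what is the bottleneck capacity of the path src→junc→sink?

Residual capacities along the path: src→junc: 3, junc→sink: 3.
Minimum is 3.

3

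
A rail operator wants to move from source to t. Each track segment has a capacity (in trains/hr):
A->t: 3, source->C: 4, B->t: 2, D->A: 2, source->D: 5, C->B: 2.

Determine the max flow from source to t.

Augment source->D->A->t: bottleneck 2. Total 2.
Augment source->C->B->t: bottleneck 2. Total 4.
No augmenting path remains in the residual graph.

4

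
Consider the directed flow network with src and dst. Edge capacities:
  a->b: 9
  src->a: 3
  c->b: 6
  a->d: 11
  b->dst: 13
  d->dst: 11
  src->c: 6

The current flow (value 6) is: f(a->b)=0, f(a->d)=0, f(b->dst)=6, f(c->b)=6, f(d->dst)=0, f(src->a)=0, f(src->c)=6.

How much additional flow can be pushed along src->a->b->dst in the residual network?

Residual capacities along the path: src->a: 3, a->b: 9, b->dst: 7.
Minimum is 3.

3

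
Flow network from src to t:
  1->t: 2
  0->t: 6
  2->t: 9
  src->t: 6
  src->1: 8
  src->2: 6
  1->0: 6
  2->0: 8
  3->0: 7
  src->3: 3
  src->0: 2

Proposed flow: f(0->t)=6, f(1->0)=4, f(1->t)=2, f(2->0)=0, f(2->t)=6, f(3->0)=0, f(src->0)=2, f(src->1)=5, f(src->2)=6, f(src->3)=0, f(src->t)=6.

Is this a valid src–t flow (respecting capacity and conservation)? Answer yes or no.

Conservation fails at 1: inflow 5 ≠ outflow 6.

No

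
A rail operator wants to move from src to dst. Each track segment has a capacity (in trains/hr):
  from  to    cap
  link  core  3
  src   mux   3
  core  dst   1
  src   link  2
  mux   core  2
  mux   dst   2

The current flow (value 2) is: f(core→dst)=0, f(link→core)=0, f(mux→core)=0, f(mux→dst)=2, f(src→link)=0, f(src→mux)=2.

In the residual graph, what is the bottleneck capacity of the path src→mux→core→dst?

Residual capacities along the path: src→mux: 1, mux→core: 2, core→dst: 1.
Minimum is 1.

1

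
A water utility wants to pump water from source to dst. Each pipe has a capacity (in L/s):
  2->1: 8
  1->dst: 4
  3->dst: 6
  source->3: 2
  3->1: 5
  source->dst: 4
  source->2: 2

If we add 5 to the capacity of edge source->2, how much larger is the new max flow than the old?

2

Original max flow = 8.
After raising cap(source->2), augmenting paths through that edge carry 2 more units.
New max flow = 10. Increase = 2.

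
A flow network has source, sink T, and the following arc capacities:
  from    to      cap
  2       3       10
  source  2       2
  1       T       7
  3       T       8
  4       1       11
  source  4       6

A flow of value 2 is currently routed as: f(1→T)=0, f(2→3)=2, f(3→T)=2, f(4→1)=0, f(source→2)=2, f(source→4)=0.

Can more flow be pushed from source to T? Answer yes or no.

Residual path source→4→1→T has bottleneck 6 > 0.
Pushing 6 along it raises the flow to 8, so the given flow is not maximum.

Yes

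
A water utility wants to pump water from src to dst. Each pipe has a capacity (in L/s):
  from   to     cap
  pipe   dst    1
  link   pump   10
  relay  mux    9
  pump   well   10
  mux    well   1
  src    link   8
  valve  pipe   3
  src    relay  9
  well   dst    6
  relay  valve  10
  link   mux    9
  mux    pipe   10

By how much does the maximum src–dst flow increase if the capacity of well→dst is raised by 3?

3

Original max flow = 7.
After raising cap(well→dst), augmenting paths through that edge carry 3 more units.
New max flow = 10. Increase = 3.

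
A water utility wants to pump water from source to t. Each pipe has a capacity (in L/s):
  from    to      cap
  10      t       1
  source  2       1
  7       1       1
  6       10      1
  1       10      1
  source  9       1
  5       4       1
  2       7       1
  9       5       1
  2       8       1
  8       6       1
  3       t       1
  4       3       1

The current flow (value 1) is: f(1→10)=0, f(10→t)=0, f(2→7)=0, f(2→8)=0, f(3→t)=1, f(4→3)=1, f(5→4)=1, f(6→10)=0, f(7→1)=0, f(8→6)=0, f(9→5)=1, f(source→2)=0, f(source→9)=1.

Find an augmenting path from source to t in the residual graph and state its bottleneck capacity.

Residual along source→2→8→6→10→t: source→2: 1, 2→8: 1, 8→6: 1, 6→10: 1, 10→t: 1.
Bottleneck = min = 1.

source→2→8→6→10→t, bottleneck 1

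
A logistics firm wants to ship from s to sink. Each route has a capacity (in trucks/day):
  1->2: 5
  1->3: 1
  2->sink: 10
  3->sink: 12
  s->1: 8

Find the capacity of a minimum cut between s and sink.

6

Max flow = 6 (via 2 augmenting paths).
In the residual at optimum, the set reachable from s is {1, s}.
Cut edges: 1->2 (cap 5), 1->3 (cap 1). Sum = 6.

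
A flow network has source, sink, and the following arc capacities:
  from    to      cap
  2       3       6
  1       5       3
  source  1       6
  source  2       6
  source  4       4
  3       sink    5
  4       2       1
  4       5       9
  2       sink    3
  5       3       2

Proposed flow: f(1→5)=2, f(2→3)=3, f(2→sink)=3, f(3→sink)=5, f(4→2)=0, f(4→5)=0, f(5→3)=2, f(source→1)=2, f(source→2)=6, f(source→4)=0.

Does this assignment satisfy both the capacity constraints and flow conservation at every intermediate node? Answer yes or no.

Yes

Every edge has 0 ≤ f(e) ≤ cap(e).
At each intermediate node, inflow equals outflow.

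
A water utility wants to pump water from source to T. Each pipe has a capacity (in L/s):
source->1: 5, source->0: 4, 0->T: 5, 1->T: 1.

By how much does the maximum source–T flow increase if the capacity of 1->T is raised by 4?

4

Original max flow = 5.
After raising cap(1->T), augmenting paths through that edge carry 4 more units.
New max flow = 9. Increase = 4.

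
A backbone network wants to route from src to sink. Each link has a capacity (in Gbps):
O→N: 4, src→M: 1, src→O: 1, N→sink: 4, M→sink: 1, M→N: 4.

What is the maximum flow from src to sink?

Augment src→M→sink: bottleneck 1. Total 1.
Augment src→O→N→sink: bottleneck 1. Total 2.
No augmenting path remains in the residual graph.

2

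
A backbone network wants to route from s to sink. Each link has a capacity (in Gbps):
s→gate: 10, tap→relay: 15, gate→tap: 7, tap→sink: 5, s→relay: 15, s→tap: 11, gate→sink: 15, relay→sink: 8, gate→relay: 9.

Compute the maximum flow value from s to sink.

Augment s→gate→sink: bottleneck 10. Total 10.
Augment s→tap→sink: bottleneck 5. Total 15.
Augment s→relay→sink: bottleneck 8. Total 23.
No augmenting path remains in the residual graph.

23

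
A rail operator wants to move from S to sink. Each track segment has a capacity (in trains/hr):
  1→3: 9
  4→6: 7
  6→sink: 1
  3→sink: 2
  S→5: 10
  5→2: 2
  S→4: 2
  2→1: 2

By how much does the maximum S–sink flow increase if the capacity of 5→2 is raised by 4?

0

Original max flow = 3.
Even with extra capacity on 5→2, another cut of capacity 3 remains binding.
New max flow = 3. Increase = 0.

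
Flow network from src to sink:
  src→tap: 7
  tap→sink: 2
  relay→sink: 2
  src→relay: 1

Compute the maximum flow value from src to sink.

3

Augment src→relay→sink: bottleneck 1. Total 1.
Augment src→tap→sink: bottleneck 2. Total 3.
No augmenting path remains in the residual graph.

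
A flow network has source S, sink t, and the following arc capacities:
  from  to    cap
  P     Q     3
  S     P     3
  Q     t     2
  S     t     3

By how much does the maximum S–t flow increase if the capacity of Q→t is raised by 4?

Original max flow = 5.
After raising cap(Q→t), augmenting paths through that edge carry 1 more unit.
New max flow = 6. Increase = 1.

1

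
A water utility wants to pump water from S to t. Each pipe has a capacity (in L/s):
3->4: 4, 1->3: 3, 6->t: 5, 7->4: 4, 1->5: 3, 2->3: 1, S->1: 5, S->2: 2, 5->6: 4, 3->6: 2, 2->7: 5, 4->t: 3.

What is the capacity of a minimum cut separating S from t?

7

Max flow = 7 (via 4 augmenting paths).
In the residual at optimum, the set reachable from S is {S}.
Cut edges: S->1 (cap 5), S->2 (cap 2). Sum = 7.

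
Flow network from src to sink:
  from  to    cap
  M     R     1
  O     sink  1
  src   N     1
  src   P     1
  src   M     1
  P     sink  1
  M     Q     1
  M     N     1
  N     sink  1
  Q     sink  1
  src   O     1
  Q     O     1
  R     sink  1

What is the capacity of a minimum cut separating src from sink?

4

Max flow = 4 (via 4 augmenting paths).
In the residual at optimum, the set reachable from src is {src}.
Cut edges: src→P (cap 1), src→M (cap 1), src→O (cap 1), src→N (cap 1). Sum = 4.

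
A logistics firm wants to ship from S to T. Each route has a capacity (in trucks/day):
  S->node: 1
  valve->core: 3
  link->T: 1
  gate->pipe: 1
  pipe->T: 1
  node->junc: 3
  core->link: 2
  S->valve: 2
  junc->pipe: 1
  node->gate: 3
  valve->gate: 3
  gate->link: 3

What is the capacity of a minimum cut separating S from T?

2

Max flow = 2 (via 2 augmenting paths).
In the residual at optimum, the set reachable from S is {S, core, gate, junc, link, node, pipe, valve}.
Cut edges: pipe->T (cap 1), link->T (cap 1). Sum = 2.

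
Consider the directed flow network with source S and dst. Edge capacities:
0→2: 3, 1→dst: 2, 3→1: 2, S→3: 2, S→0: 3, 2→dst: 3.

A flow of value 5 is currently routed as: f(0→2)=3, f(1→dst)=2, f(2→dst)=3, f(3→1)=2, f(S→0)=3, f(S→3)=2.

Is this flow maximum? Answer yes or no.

Yes

Residual reachable from S: {S}; dst is not reachable.
Saturated cut: S→3, S→0 with total capacity 5 = current flow value. Flow is maximum.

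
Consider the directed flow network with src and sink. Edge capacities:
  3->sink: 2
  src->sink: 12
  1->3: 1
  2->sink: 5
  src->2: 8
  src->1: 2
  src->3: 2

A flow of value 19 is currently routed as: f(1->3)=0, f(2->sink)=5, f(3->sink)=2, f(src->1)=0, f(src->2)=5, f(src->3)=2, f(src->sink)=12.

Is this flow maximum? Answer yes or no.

Yes

Residual reachable from src: {1, 2, 3, src}; sink is not reachable.
Saturated cut: src->sink, 2->sink, 3->sink with total capacity 19 = current flow value. Flow is maximum.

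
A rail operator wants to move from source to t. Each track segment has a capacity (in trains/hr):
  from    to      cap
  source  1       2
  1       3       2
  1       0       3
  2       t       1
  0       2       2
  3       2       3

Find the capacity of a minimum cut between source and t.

1

Max flow = 1 (via 1 augmenting path).
In the residual at optimum, the set reachable from source is {0, 1, 2, 3, source}.
Cut edges: 2->t (cap 1). Sum = 1.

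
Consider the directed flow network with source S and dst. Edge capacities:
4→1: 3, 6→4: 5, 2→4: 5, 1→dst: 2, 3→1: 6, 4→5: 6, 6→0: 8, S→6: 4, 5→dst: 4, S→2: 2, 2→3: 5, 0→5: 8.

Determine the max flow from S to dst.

Augment S→6→0→5→dst: bottleneck 4. Total 4.
Augment S→2→4→1→dst: bottleneck 2. Total 6.
No augmenting path remains in the residual graph.

6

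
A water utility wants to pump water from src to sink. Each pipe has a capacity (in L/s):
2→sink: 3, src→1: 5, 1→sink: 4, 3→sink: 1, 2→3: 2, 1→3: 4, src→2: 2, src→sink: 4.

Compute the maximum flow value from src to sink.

11

Augment src→sink: bottleneck 4. Total 4.
Augment src→2→sink: bottleneck 2. Total 6.
Augment src→1→sink: bottleneck 4. Total 10.
Augment src→1→3→sink: bottleneck 1. Total 11.
No augmenting path remains in the residual graph.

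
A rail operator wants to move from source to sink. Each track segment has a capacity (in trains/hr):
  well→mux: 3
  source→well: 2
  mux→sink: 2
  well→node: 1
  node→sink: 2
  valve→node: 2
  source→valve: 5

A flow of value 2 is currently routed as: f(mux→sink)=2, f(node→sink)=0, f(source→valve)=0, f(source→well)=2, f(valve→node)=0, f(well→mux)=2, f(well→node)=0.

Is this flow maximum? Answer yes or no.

Residual path source→valve→node→sink has bottleneck 2 > 0.
Pushing 2 along it raises the flow to 4, so the given flow is not maximum.

No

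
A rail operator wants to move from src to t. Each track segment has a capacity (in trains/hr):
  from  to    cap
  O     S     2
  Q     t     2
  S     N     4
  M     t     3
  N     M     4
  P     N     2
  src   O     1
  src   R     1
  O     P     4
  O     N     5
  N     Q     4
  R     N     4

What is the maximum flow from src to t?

2

Augment src→O→N→Q→t: bottleneck 1. Total 1.
Augment src→R→N→Q→t: bottleneck 1. Total 2.
No augmenting path remains in the residual graph.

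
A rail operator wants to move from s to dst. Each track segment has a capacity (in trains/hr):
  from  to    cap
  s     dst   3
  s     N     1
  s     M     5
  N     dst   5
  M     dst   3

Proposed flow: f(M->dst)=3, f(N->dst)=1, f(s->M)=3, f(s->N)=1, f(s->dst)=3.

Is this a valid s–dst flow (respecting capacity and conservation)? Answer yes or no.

Yes

Every edge has 0 ≤ f(e) ≤ cap(e).
At each intermediate node, inflow equals outflow.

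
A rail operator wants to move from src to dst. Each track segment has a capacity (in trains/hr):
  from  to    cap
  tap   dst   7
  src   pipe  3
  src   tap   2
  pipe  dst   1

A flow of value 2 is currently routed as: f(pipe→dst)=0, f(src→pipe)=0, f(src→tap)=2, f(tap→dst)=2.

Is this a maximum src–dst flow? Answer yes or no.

No

Residual path src→pipe→dst has bottleneck 1 > 0.
Pushing 1 along it raises the flow to 3, so the given flow is not maximum.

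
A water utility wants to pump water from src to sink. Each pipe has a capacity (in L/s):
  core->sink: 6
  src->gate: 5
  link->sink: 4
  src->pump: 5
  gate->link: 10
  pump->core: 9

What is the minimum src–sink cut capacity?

9

Max flow = 9 (via 2 augmenting paths).
In the residual at optimum, the set reachable from src is {gate, link, src}.
Cut edges: src->pump (cap 5), link->sink (cap 4). Sum = 9.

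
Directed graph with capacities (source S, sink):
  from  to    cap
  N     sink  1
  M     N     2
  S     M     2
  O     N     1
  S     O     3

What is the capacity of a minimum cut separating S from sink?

1

Max flow = 1 (via 1 augmenting path).
In the residual at optimum, the set reachable from S is {M, N, O, S}.
Cut edges: N→sink (cap 1). Sum = 1.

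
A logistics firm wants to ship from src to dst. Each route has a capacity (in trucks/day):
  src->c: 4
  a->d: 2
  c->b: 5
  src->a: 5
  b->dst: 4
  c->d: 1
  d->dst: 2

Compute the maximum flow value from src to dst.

Augment src->c->b->dst: bottleneck 4. Total 4.
Augment src->a->d->dst: bottleneck 2. Total 6.
No augmenting path remains in the residual graph.

6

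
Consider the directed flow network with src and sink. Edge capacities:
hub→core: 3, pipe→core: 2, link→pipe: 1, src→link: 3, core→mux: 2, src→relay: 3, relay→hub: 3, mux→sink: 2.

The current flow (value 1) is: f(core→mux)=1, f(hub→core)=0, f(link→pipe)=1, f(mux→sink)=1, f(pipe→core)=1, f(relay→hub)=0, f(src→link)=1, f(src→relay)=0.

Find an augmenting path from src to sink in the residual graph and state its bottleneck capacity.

src→relay→hub→core→mux→sink, bottleneck 1

Residual along src→relay→hub→core→mux→sink: src→relay: 3, relay→hub: 3, hub→core: 3, core→mux: 1, mux→sink: 1.
Bottleneck = min = 1.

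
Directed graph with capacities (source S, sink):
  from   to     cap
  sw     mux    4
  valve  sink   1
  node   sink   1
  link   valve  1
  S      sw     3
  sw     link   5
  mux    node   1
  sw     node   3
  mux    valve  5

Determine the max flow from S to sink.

2

Augment S->sw->node->sink: bottleneck 1. Total 1.
Augment S->sw->link->valve->sink: bottleneck 1. Total 2.
No augmenting path remains in the residual graph.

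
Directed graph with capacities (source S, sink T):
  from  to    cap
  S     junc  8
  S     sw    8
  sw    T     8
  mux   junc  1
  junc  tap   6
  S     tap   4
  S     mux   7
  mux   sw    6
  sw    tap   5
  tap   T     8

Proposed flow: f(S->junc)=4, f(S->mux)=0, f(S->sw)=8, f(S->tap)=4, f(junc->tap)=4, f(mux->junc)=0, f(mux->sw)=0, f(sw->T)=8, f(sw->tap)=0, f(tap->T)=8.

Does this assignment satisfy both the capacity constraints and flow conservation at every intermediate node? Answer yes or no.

Every edge has 0 ≤ f(e) ≤ cap(e).
At each intermediate node, inflow equals outflow.

Yes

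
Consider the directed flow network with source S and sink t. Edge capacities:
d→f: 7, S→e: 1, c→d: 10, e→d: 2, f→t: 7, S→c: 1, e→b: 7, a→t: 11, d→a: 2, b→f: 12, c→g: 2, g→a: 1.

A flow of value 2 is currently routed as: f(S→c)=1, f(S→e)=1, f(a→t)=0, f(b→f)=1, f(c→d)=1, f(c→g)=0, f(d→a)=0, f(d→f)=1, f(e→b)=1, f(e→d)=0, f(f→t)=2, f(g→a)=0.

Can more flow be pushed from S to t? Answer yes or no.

Residual reachable from S: {S}; t is not reachable.
Saturated cut: S→e, S→c with total capacity 2 = current flow value. Flow is maximum.

No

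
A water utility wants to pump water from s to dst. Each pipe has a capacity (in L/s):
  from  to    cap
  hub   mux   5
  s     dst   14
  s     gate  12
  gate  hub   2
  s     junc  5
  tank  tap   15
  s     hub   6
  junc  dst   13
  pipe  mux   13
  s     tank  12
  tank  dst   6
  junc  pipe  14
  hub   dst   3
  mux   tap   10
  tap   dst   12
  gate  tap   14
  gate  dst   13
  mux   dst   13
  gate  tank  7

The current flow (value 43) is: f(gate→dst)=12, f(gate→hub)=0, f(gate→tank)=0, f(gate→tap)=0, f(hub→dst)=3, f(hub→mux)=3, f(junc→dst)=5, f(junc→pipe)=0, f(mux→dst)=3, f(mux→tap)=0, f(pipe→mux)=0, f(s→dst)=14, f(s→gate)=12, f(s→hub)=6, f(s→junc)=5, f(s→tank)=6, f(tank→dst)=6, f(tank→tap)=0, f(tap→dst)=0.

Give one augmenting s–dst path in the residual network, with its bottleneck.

s→tank→tap→dst, bottleneck 6

Residual along s→tank→tap→dst: s→tank: 6, tank→tap: 15, tap→dst: 12.
Bottleneck = min = 6.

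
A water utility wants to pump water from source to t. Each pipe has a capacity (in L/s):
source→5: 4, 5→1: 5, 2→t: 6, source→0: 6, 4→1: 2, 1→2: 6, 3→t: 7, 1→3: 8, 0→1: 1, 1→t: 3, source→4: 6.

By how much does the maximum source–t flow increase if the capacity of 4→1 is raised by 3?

Original max flow = 7.
After raising cap(4→1), augmenting paths through that edge carry 3 more units.
New max flow = 10. Increase = 3.

3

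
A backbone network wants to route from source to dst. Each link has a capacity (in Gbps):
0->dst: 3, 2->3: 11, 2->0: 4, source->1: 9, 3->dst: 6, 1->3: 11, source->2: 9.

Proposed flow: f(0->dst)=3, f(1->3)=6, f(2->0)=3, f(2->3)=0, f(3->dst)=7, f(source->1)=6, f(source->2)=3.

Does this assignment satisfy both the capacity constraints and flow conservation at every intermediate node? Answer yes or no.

Capacity violated on 3->dst: flow 7 > capacity 6.

No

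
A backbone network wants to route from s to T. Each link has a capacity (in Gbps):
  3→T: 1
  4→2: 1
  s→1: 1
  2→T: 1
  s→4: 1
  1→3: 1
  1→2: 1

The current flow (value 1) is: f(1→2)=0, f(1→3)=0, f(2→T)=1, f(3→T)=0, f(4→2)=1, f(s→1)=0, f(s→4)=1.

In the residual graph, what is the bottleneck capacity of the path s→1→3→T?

Residual capacities along the path: s→1: 1, 1→3: 1, 3→T: 1.
Minimum is 1.

1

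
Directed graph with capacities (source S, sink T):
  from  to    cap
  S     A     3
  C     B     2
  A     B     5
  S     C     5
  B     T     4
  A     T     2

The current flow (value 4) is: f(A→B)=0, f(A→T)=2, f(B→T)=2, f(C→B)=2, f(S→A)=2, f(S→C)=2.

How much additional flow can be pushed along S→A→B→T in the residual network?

Residual capacities along the path: S→A: 1, A→B: 5, B→T: 2.
Minimum is 1.

1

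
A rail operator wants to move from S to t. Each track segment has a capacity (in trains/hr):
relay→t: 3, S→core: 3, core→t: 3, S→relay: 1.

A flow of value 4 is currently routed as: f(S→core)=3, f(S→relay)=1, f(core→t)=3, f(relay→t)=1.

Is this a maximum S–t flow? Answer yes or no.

Residual reachable from S: {S}; t is not reachable.
Saturated cut: S→relay, S→core with total capacity 4 = current flow value. Flow is maximum.

Yes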